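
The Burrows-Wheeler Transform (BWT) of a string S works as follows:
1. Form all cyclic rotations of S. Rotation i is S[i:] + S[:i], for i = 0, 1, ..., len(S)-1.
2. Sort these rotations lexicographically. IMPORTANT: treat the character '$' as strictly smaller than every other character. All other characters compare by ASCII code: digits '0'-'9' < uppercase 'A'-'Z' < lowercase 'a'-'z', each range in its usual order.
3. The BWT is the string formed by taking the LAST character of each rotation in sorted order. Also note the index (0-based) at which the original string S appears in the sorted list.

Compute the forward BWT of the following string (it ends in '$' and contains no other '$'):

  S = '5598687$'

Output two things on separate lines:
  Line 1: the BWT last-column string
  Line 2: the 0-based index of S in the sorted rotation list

Answer: 7$588965
1

Derivation:
All 8 rotations (rotation i = S[i:]+S[:i]):
  rot[0] = 5598687$
  rot[1] = 598687$5
  rot[2] = 98687$55
  rot[3] = 8687$559
  rot[4] = 687$5598
  rot[5] = 87$55986
  rot[6] = 7$559868
  rot[7] = $5598687
Sorted (with $ < everything):
  sorted[0] = $5598687  (last char: '7')
  sorted[1] = 5598687$  (last char: '$')
  sorted[2] = 598687$5  (last char: '5')
  sorted[3] = 687$5598  (last char: '8')
  sorted[4] = 7$559868  (last char: '8')
  sorted[5] = 8687$559  (last char: '9')
  sorted[6] = 87$55986  (last char: '6')
  sorted[7] = 98687$55  (last char: '5')
Last column: 7$588965
Original string S is at sorted index 1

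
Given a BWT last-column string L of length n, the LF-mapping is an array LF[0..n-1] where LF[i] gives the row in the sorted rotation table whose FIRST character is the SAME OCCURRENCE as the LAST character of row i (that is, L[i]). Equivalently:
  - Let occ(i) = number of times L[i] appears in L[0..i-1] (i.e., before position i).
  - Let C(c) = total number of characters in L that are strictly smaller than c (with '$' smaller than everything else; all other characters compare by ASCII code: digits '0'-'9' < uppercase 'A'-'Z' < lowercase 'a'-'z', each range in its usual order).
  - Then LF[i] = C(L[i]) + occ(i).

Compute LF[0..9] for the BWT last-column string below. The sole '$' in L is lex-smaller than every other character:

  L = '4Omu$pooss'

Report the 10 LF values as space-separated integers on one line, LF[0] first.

Char counts: '$':1, '4':1, 'O':1, 'm':1, 'o':2, 'p':1, 's':2, 'u':1
C (first-col start): C('$')=0, C('4')=1, C('O')=2, C('m')=3, C('o')=4, C('p')=6, C('s')=7, C('u')=9
L[0]='4': occ=0, LF[0]=C('4')+0=1+0=1
L[1]='O': occ=0, LF[1]=C('O')+0=2+0=2
L[2]='m': occ=0, LF[2]=C('m')+0=3+0=3
L[3]='u': occ=0, LF[3]=C('u')+0=9+0=9
L[4]='$': occ=0, LF[4]=C('$')+0=0+0=0
L[5]='p': occ=0, LF[5]=C('p')+0=6+0=6
L[6]='o': occ=0, LF[6]=C('o')+0=4+0=4
L[7]='o': occ=1, LF[7]=C('o')+1=4+1=5
L[8]='s': occ=0, LF[8]=C('s')+0=7+0=7
L[9]='s': occ=1, LF[9]=C('s')+1=7+1=8

Answer: 1 2 3 9 0 6 4 5 7 8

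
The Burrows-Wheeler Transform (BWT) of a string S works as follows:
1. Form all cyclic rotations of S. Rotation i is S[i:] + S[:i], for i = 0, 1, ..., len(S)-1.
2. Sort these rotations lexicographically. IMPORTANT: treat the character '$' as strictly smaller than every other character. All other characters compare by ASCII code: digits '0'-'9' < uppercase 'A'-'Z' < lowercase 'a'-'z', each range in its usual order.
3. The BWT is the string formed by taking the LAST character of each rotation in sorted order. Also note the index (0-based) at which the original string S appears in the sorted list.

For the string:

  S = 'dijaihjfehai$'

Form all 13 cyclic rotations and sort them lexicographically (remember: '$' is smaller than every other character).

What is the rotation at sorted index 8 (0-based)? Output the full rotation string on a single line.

All 13 rotations (rotation i = S[i:]+S[:i]):
  rot[0] = dijaihjfehai$
  rot[1] = ijaihjfehai$d
  rot[2] = jaihjfehai$di
  rot[3] = aihjfehai$dij
  rot[4] = ihjfehai$dija
  rot[5] = hjfehai$dijai
  rot[6] = jfehai$dijaih
  rot[7] = fehai$dijaihj
  rot[8] = ehai$dijaihjf
  rot[9] = hai$dijaihjfe
  rot[10] = ai$dijaihjfeh
  rot[11] = i$dijaihjfeha
  rot[12] = $dijaihjfehai
Sorted (with $ < everything):
  sorted[0] = $dijaihjfehai
  sorted[1] = ai$dijaihjfeh
  sorted[2] = aihjfehai$dij
  sorted[3] = dijaihjfehai$
  sorted[4] = ehai$dijaihjf
  sorted[5] = fehai$dijaihj
  sorted[6] = hai$dijaihjfe
  sorted[7] = hjfehai$dijai
  sorted[8] = i$dijaihjfeha
  sorted[9] = ihjfehai$dija
  sorted[10] = ijaihjfehai$d
  sorted[11] = jaihjfehai$di
  sorted[12] = jfehai$dijaih
sorted[8] = i$dijaihjfeha

Answer: i$dijaihjfeha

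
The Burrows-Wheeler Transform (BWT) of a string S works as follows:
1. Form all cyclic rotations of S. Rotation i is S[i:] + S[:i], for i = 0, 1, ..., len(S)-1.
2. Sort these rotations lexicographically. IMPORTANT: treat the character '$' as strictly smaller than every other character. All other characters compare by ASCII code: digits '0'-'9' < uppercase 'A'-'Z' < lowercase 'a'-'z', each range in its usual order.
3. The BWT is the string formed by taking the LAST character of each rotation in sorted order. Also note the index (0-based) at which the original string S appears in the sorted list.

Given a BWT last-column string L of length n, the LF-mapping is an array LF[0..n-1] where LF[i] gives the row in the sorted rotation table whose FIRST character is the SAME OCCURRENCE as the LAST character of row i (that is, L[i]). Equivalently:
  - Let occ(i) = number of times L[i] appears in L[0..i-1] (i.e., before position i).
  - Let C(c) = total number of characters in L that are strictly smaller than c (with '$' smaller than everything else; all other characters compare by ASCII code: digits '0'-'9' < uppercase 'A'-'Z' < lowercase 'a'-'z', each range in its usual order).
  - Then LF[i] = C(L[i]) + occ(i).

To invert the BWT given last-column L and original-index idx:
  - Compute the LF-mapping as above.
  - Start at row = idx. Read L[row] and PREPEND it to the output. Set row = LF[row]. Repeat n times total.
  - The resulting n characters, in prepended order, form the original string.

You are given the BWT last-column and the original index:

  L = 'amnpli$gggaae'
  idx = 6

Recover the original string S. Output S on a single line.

LF mapping: 1 10 11 12 9 8 0 5 6 7 2 3 4
Walk LF starting at row 6, prepending L[row]:
  step 1: row=6, L[6]='$', prepend. Next row=LF[6]=0
  step 2: row=0, L[0]='a', prepend. Next row=LF[0]=1
  step 3: row=1, L[1]='m', prepend. Next row=LF[1]=10
  step 4: row=10, L[10]='a', prepend. Next row=LF[10]=2
  step 5: row=2, L[2]='n', prepend. Next row=LF[2]=11
  step 6: row=11, L[11]='a', prepend. Next row=LF[11]=3
  step 7: row=3, L[3]='p', prepend. Next row=LF[3]=12
  step 8: row=12, L[12]='e', prepend. Next row=LF[12]=4
  step 9: row=4, L[4]='l', prepend. Next row=LF[4]=9
  step 10: row=9, L[9]='g', prepend. Next row=LF[9]=7
  step 11: row=7, L[7]='g', prepend. Next row=LF[7]=5
  step 12: row=5, L[5]='i', prepend. Next row=LF[5]=8
  step 13: row=8, L[8]='g', prepend. Next row=LF[8]=6
Reversed output: gigglepanama$

Answer: gigglepanama$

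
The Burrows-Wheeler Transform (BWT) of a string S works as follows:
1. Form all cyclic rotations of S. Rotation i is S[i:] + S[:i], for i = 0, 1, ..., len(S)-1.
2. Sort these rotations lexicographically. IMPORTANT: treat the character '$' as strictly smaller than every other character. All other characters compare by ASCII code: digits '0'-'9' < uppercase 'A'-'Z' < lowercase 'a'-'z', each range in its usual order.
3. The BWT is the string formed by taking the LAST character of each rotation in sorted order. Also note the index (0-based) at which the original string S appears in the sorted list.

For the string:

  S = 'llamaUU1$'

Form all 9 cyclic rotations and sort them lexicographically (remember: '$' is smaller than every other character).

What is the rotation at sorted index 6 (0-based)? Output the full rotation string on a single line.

Answer: lamaUU1$l

Derivation:
All 9 rotations (rotation i = S[i:]+S[:i]):
  rot[0] = llamaUU1$
  rot[1] = lamaUU1$l
  rot[2] = amaUU1$ll
  rot[3] = maUU1$lla
  rot[4] = aUU1$llam
  rot[5] = UU1$llama
  rot[6] = U1$llamaU
  rot[7] = 1$llamaUU
  rot[8] = $llamaUU1
Sorted (with $ < everything):
  sorted[0] = $llamaUU1
  sorted[1] = 1$llamaUU
  sorted[2] = U1$llamaU
  sorted[3] = UU1$llama
  sorted[4] = aUU1$llam
  sorted[5] = amaUU1$ll
  sorted[6] = lamaUU1$l
  sorted[7] = llamaUU1$
  sorted[8] = maUU1$lla
sorted[6] = lamaUU1$l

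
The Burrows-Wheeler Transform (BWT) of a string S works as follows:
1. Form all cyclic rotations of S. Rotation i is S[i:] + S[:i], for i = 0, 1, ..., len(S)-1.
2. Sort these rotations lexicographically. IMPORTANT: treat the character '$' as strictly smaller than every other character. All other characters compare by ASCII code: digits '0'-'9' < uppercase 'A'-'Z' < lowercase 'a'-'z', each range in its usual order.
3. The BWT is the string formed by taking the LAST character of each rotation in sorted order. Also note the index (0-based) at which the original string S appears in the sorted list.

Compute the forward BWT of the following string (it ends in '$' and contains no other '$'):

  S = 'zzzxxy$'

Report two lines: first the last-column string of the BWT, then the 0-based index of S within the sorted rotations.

All 7 rotations (rotation i = S[i:]+S[:i]):
  rot[0] = zzzxxy$
  rot[1] = zzxxy$z
  rot[2] = zxxy$zz
  rot[3] = xxy$zzz
  rot[4] = xy$zzzx
  rot[5] = y$zzzxx
  rot[6] = $zzzxxy
Sorted (with $ < everything):
  sorted[0] = $zzzxxy  (last char: 'y')
  sorted[1] = xxy$zzz  (last char: 'z')
  sorted[2] = xy$zzzx  (last char: 'x')
  sorted[3] = y$zzzxx  (last char: 'x')
  sorted[4] = zxxy$zz  (last char: 'z')
  sorted[5] = zzxxy$z  (last char: 'z')
  sorted[6] = zzzxxy$  (last char: '$')
Last column: yzxxzz$
Original string S is at sorted index 6

Answer: yzxxzz$
6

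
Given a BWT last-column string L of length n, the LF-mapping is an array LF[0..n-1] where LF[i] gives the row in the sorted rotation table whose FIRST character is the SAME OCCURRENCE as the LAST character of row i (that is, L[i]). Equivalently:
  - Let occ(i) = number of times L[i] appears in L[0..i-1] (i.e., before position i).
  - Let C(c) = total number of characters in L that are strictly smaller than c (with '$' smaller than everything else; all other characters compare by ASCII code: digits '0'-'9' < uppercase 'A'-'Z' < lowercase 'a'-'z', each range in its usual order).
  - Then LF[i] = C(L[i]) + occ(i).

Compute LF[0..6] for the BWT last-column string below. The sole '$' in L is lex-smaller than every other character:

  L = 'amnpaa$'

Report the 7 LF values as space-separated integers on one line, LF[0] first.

Char counts: '$':1, 'a':3, 'm':1, 'n':1, 'p':1
C (first-col start): C('$')=0, C('a')=1, C('m')=4, C('n')=5, C('p')=6
L[0]='a': occ=0, LF[0]=C('a')+0=1+0=1
L[1]='m': occ=0, LF[1]=C('m')+0=4+0=4
L[2]='n': occ=0, LF[2]=C('n')+0=5+0=5
L[3]='p': occ=0, LF[3]=C('p')+0=6+0=6
L[4]='a': occ=1, LF[4]=C('a')+1=1+1=2
L[5]='a': occ=2, LF[5]=C('a')+2=1+2=3
L[6]='$': occ=0, LF[6]=C('$')+0=0+0=0

Answer: 1 4 5 6 2 3 0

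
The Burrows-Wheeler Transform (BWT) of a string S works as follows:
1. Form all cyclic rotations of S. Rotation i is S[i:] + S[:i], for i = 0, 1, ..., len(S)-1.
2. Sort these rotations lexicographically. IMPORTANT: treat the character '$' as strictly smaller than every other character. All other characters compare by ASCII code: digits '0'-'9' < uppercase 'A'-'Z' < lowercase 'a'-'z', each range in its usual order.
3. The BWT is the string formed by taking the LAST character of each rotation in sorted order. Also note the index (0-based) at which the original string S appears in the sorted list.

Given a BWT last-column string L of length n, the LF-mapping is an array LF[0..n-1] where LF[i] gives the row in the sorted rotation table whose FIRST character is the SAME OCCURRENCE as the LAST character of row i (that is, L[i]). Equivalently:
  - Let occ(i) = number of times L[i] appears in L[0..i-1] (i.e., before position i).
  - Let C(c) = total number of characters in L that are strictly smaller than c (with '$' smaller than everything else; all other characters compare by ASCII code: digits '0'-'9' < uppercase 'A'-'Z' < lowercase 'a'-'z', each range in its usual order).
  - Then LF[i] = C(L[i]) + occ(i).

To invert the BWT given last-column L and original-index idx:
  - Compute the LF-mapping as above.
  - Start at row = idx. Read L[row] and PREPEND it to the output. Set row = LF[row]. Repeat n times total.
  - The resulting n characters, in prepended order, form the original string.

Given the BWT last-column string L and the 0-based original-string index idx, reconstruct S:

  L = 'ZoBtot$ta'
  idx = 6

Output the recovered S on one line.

Answer: tattooBZ$

Derivation:
LF mapping: 2 4 1 6 5 7 0 8 3
Walk LF starting at row 6, prepending L[row]:
  step 1: row=6, L[6]='$', prepend. Next row=LF[6]=0
  step 2: row=0, L[0]='Z', prepend. Next row=LF[0]=2
  step 3: row=2, L[2]='B', prepend. Next row=LF[2]=1
  step 4: row=1, L[1]='o', prepend. Next row=LF[1]=4
  step 5: row=4, L[4]='o', prepend. Next row=LF[4]=5
  step 6: row=5, L[5]='t', prepend. Next row=LF[5]=7
  step 7: row=7, L[7]='t', prepend. Next row=LF[7]=8
  step 8: row=8, L[8]='a', prepend. Next row=LF[8]=3
  step 9: row=3, L[3]='t', prepend. Next row=LF[3]=6
Reversed output: tattooBZ$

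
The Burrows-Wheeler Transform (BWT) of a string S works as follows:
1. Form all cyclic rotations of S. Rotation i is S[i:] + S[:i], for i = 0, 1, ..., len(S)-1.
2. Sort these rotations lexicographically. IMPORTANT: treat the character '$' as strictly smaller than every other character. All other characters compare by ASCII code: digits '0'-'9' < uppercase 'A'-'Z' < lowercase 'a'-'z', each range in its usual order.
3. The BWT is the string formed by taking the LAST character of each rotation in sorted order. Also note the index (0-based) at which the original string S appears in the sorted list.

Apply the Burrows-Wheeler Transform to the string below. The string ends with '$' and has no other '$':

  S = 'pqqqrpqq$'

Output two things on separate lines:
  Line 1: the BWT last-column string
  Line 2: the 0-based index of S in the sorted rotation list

Answer: qr$qppqqq
2

Derivation:
All 9 rotations (rotation i = S[i:]+S[:i]):
  rot[0] = pqqqrpqq$
  rot[1] = qqqrpqq$p
  rot[2] = qqrpqq$pq
  rot[3] = qrpqq$pqq
  rot[4] = rpqq$pqqq
  rot[5] = pqq$pqqqr
  rot[6] = qq$pqqqrp
  rot[7] = q$pqqqrpq
  rot[8] = $pqqqrpqq
Sorted (with $ < everything):
  sorted[0] = $pqqqrpqq  (last char: 'q')
  sorted[1] = pqq$pqqqr  (last char: 'r')
  sorted[2] = pqqqrpqq$  (last char: '$')
  sorted[3] = q$pqqqrpq  (last char: 'q')
  sorted[4] = qq$pqqqrp  (last char: 'p')
  sorted[5] = qqqrpqq$p  (last char: 'p')
  sorted[6] = qqrpqq$pq  (last char: 'q')
  sorted[7] = qrpqq$pqq  (last char: 'q')
  sorted[8] = rpqq$pqqq  (last char: 'q')
Last column: qr$qppqqq
Original string S is at sorted index 2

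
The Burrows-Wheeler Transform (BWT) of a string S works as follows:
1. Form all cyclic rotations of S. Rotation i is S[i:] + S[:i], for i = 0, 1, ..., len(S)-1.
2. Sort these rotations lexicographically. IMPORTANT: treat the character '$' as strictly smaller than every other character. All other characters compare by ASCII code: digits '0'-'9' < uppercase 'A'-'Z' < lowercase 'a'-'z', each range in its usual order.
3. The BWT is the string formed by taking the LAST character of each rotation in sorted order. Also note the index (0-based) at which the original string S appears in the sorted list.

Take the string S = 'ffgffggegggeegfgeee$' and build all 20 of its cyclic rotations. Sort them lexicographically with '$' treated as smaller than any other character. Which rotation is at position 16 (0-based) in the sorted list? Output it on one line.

All 20 rotations (rotation i = S[i:]+S[:i]):
  rot[0] = ffgffggegggeegfgeee$
  rot[1] = fgffggegggeegfgeee$f
  rot[2] = gffggegggeegfgeee$ff
  rot[3] = ffggegggeegfgeee$ffg
  rot[4] = fggegggeegfgeee$ffgf
  rot[5] = ggegggeegfgeee$ffgff
  rot[6] = gegggeegfgeee$ffgffg
  rot[7] = egggeegfgeee$ffgffgg
  rot[8] = gggeegfgeee$ffgffgge
  rot[9] = ggeegfgeee$ffgffggeg
  rot[10] = geegfgeee$ffgffggegg
  rot[11] = eegfgeee$ffgffggeggg
  rot[12] = egfgeee$ffgffggeggge
  rot[13] = gfgeee$ffgffggegggee
  rot[14] = fgeee$ffgffggegggeeg
  rot[15] = geee$ffgffggegggeegf
  rot[16] = eee$ffgffggegggeegfg
  rot[17] = ee$ffgffggegggeegfge
  rot[18] = e$ffgffggegggeegfgee
  rot[19] = $ffgffggegggeegfgeee
Sorted (with $ < everything):
  sorted[0] = $ffgffggegggeegfgeee
  sorted[1] = e$ffgffggegggeegfgee
  sorted[2] = ee$ffgffggegggeegfge
  sorted[3] = eee$ffgffggegggeegfg
  sorted[4] = eegfgeee$ffgffggeggg
  sorted[5] = egfgeee$ffgffggeggge
  sorted[6] = egggeegfgeee$ffgffgg
  sorted[7] = ffgffggegggeegfgeee$
  sorted[8] = ffggegggeegfgeee$ffg
  sorted[9] = fgeee$ffgffggegggeeg
  sorted[10] = fgffggegggeegfgeee$f
  sorted[11] = fggegggeegfgeee$ffgf
  sorted[12] = geee$ffgffggegggeegf
  sorted[13] = geegfgeee$ffgffggegg
  sorted[14] = gegggeegfgeee$ffgffg
  sorted[15] = gffggegggeegfgeee$ff
  sorted[16] = gfgeee$ffgffggegggee
  sorted[17] = ggeegfgeee$ffgffggeg
  sorted[18] = ggegggeegfgeee$ffgff
  sorted[19] = gggeegfgeee$ffgffgge
sorted[16] = gfgeee$ffgffggegggee

Answer: gfgeee$ffgffggegggee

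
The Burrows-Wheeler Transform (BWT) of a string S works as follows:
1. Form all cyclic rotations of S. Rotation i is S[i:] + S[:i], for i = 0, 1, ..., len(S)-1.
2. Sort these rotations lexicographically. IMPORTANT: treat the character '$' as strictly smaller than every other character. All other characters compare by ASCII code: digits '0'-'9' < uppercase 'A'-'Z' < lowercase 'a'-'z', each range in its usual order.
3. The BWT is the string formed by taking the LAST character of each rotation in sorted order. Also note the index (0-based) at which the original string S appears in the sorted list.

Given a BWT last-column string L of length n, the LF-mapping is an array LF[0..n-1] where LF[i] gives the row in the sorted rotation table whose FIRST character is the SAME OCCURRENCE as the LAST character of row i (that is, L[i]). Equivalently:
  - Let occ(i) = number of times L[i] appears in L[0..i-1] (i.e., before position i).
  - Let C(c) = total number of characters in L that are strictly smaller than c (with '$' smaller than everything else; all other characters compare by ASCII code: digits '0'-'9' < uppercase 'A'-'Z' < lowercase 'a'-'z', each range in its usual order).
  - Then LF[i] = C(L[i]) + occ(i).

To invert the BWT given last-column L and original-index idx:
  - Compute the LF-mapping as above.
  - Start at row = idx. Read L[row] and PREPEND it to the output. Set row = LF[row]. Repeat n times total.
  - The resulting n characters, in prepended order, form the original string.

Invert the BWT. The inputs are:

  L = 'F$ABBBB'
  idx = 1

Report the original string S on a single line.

Answer: ABBBBF$

Derivation:
LF mapping: 6 0 1 2 3 4 5
Walk LF starting at row 1, prepending L[row]:
  step 1: row=1, L[1]='$', prepend. Next row=LF[1]=0
  step 2: row=0, L[0]='F', prepend. Next row=LF[0]=6
  step 3: row=6, L[6]='B', prepend. Next row=LF[6]=5
  step 4: row=5, L[5]='B', prepend. Next row=LF[5]=4
  step 5: row=4, L[4]='B', prepend. Next row=LF[4]=3
  step 6: row=3, L[3]='B', prepend. Next row=LF[3]=2
  step 7: row=2, L[2]='A', prepend. Next row=LF[2]=1
Reversed output: ABBBBF$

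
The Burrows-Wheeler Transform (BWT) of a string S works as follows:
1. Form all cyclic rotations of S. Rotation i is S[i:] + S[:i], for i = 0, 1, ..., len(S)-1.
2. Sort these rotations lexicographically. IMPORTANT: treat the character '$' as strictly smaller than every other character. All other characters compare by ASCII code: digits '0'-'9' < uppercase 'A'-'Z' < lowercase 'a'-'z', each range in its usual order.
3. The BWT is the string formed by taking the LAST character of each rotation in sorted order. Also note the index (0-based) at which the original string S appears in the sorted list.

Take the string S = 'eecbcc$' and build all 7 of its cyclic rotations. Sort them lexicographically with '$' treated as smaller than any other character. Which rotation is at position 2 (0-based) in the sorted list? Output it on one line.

Answer: c$eecbc

Derivation:
All 7 rotations (rotation i = S[i:]+S[:i]):
  rot[0] = eecbcc$
  rot[1] = ecbcc$e
  rot[2] = cbcc$ee
  rot[3] = bcc$eec
  rot[4] = cc$eecb
  rot[5] = c$eecbc
  rot[6] = $eecbcc
Sorted (with $ < everything):
  sorted[0] = $eecbcc
  sorted[1] = bcc$eec
  sorted[2] = c$eecbc
  sorted[3] = cbcc$ee
  sorted[4] = cc$eecb
  sorted[5] = ecbcc$e
  sorted[6] = eecbcc$
sorted[2] = c$eecbc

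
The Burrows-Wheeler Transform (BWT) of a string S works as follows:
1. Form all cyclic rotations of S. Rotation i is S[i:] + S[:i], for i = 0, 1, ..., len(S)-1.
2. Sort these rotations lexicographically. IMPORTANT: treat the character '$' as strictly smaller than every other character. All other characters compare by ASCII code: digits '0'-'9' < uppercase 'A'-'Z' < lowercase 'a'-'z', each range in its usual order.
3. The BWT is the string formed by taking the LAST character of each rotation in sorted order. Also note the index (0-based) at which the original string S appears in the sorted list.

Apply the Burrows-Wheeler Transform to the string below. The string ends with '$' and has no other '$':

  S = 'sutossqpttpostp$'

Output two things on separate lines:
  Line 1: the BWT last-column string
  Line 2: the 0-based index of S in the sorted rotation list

All 16 rotations (rotation i = S[i:]+S[:i]):
  rot[0] = sutossqpttpostp$
  rot[1] = utossqpttpostp$s
  rot[2] = tossqpttpostp$su
  rot[3] = ossqpttpostp$sut
  rot[4] = ssqpttpostp$suto
  rot[5] = sqpttpostp$sutos
  rot[6] = qpttpostp$sutoss
  rot[7] = pttpostp$sutossq
  rot[8] = ttpostp$sutossqp
  rot[9] = tpostp$sutossqpt
  rot[10] = postp$sutossqptt
  rot[11] = ostp$sutossqpttp
  rot[12] = stp$sutossqpttpo
  rot[13] = tp$sutossqpttpos
  rot[14] = p$sutossqpttpost
  rot[15] = $sutossqpttpostp
Sorted (with $ < everything):
  sorted[0] = $sutossqpttpostp  (last char: 'p')
  sorted[1] = ossqpttpostp$sut  (last char: 't')
  sorted[2] = ostp$sutossqpttp  (last char: 'p')
  sorted[3] = p$sutossqpttpost  (last char: 't')
  sorted[4] = postp$sutossqptt  (last char: 't')
  sorted[5] = pttpostp$sutossq  (last char: 'q')
  sorted[6] = qpttpostp$sutoss  (last char: 's')
  sorted[7] = sqpttpostp$sutos  (last char: 's')
  sorted[8] = ssqpttpostp$suto  (last char: 'o')
  sorted[9] = stp$sutossqpttpo  (last char: 'o')
  sorted[10] = sutossqpttpostp$  (last char: '$')
  sorted[11] = tossqpttpostp$su  (last char: 'u')
  sorted[12] = tp$sutossqpttpos  (last char: 's')
  sorted[13] = tpostp$sutossqpt  (last char: 't')
  sorted[14] = ttpostp$sutossqp  (last char: 'p')
  sorted[15] = utossqpttpostp$s  (last char: 's')
Last column: ptpttqssoo$ustps
Original string S is at sorted index 10

Answer: ptpttqssoo$ustps
10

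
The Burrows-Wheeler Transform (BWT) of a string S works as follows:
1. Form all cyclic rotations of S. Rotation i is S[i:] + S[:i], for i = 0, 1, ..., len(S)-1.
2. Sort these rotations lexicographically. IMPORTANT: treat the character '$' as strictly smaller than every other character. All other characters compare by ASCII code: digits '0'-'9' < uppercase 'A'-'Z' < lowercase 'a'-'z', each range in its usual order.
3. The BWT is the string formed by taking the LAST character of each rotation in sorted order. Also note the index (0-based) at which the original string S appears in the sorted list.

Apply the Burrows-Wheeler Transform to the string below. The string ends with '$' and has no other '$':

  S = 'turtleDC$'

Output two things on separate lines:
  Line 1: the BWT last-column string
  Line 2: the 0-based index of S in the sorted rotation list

Answer: CDeltur$t
7

Derivation:
All 9 rotations (rotation i = S[i:]+S[:i]):
  rot[0] = turtleDC$
  rot[1] = urtleDC$t
  rot[2] = rtleDC$tu
  rot[3] = tleDC$tur
  rot[4] = leDC$turt
  rot[5] = eDC$turtl
  rot[6] = DC$turtle
  rot[7] = C$turtleD
  rot[8] = $turtleDC
Sorted (with $ < everything):
  sorted[0] = $turtleDC  (last char: 'C')
  sorted[1] = C$turtleD  (last char: 'D')
  sorted[2] = DC$turtle  (last char: 'e')
  sorted[3] = eDC$turtl  (last char: 'l')
  sorted[4] = leDC$turt  (last char: 't')
  sorted[5] = rtleDC$tu  (last char: 'u')
  sorted[6] = tleDC$tur  (last char: 'r')
  sorted[7] = turtleDC$  (last char: '$')
  sorted[8] = urtleDC$t  (last char: 't')
Last column: CDeltur$t
Original string S is at sorted index 7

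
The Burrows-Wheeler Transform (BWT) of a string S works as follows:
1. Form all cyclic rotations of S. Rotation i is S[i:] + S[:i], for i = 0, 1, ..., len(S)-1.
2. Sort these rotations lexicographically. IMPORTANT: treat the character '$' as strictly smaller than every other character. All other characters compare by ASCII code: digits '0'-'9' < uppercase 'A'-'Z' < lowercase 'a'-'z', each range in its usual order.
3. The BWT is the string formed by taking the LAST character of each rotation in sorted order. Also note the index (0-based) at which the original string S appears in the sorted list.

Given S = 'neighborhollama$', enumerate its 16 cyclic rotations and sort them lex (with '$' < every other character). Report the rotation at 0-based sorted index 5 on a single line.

Answer: ghborhollama$nei

Derivation:
All 16 rotations (rotation i = S[i:]+S[:i]):
  rot[0] = neighborhollama$
  rot[1] = eighborhollama$n
  rot[2] = ighborhollama$ne
  rot[3] = ghborhollama$nei
  rot[4] = hborhollama$neig
  rot[5] = borhollama$neigh
  rot[6] = orhollama$neighb
  rot[7] = rhollama$neighbo
  rot[8] = hollama$neighbor
  rot[9] = ollama$neighborh
  rot[10] = llama$neighborho
  rot[11] = lama$neighborhol
  rot[12] = ama$neighborholl
  rot[13] = ma$neighborholla
  rot[14] = a$neighborhollam
  rot[15] = $neighborhollama
Sorted (with $ < everything):
  sorted[0] = $neighborhollama
  sorted[1] = a$neighborhollam
  sorted[2] = ama$neighborholl
  sorted[3] = borhollama$neigh
  sorted[4] = eighborhollama$n
  sorted[5] = ghborhollama$nei
  sorted[6] = hborhollama$neig
  sorted[7] = hollama$neighbor
  sorted[8] = ighborhollama$ne
  sorted[9] = lama$neighborhol
  sorted[10] = llama$neighborho
  sorted[11] = ma$neighborholla
  sorted[12] = neighborhollama$
  sorted[13] = ollama$neighborh
  sorted[14] = orhollama$neighb
  sorted[15] = rhollama$neighbo
sorted[5] = ghborhollama$nei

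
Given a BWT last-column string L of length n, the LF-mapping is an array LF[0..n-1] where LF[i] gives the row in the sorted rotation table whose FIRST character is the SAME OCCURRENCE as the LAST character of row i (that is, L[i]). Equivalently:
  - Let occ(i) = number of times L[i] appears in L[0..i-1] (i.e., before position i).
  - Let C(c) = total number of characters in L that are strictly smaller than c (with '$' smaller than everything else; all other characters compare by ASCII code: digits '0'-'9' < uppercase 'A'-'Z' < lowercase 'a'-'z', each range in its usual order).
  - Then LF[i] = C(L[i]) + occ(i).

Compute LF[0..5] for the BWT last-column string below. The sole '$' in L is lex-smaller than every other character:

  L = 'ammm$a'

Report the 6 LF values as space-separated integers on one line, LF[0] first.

Char counts: '$':1, 'a':2, 'm':3
C (first-col start): C('$')=0, C('a')=1, C('m')=3
L[0]='a': occ=0, LF[0]=C('a')+0=1+0=1
L[1]='m': occ=0, LF[1]=C('m')+0=3+0=3
L[2]='m': occ=1, LF[2]=C('m')+1=3+1=4
L[3]='m': occ=2, LF[3]=C('m')+2=3+2=5
L[4]='$': occ=0, LF[4]=C('$')+0=0+0=0
L[5]='a': occ=1, LF[5]=C('a')+1=1+1=2

Answer: 1 3 4 5 0 2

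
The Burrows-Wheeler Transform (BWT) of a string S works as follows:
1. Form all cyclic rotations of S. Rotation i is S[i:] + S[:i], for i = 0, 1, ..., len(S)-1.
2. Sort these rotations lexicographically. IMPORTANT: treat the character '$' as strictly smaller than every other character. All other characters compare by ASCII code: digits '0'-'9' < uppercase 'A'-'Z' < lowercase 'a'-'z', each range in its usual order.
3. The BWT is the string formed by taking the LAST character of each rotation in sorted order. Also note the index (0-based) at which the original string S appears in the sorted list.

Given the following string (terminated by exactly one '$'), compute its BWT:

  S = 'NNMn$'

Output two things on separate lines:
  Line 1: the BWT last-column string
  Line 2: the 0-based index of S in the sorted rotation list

All 5 rotations (rotation i = S[i:]+S[:i]):
  rot[0] = NNMn$
  rot[1] = NMn$N
  rot[2] = Mn$NN
  rot[3] = n$NNM
  rot[4] = $NNMn
Sorted (with $ < everything):
  sorted[0] = $NNMn  (last char: 'n')
  sorted[1] = Mn$NN  (last char: 'N')
  sorted[2] = NMn$N  (last char: 'N')
  sorted[3] = NNMn$  (last char: '$')
  sorted[4] = n$NNM  (last char: 'M')
Last column: nNN$M
Original string S is at sorted index 3

Answer: nNN$M
3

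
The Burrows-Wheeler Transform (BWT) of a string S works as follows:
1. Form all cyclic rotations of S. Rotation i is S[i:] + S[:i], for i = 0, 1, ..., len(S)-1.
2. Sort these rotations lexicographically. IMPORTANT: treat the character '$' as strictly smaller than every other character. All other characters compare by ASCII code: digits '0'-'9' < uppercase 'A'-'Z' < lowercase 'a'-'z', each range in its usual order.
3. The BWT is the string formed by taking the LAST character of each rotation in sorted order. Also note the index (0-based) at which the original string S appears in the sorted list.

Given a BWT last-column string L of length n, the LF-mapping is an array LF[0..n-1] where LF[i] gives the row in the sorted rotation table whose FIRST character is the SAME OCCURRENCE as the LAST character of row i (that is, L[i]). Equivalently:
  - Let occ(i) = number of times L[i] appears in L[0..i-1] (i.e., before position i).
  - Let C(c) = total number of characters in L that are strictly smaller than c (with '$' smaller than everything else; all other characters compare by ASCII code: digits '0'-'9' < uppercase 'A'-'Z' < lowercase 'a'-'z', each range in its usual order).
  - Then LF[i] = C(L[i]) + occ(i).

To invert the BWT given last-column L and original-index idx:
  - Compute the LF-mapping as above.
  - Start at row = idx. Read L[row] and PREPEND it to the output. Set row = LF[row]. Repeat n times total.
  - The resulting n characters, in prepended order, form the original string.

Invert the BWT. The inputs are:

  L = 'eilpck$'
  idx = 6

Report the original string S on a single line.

LF mapping: 2 3 5 6 1 4 0
Walk LF starting at row 6, prepending L[row]:
  step 1: row=6, L[6]='$', prepend. Next row=LF[6]=0
  step 2: row=0, L[0]='e', prepend. Next row=LF[0]=2
  step 3: row=2, L[2]='l', prepend. Next row=LF[2]=5
  step 4: row=5, L[5]='k', prepend. Next row=LF[5]=4
  step 5: row=4, L[4]='c', prepend. Next row=LF[4]=1
  step 6: row=1, L[1]='i', prepend. Next row=LF[1]=3
  step 7: row=3, L[3]='p', prepend. Next row=LF[3]=6
Reversed output: pickle$

Answer: pickle$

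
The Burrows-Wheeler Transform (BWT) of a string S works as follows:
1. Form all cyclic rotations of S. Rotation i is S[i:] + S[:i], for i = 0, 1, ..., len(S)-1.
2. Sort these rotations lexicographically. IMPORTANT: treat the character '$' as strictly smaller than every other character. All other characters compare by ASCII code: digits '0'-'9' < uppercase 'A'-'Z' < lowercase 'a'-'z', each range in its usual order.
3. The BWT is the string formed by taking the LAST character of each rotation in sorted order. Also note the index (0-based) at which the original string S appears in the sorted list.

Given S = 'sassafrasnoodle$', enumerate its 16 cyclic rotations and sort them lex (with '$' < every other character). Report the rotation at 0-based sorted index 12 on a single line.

All 16 rotations (rotation i = S[i:]+S[:i]):
  rot[0] = sassafrasnoodle$
  rot[1] = assafrasnoodle$s
  rot[2] = ssafrasnoodle$sa
  rot[3] = safrasnoodle$sas
  rot[4] = afrasnoodle$sass
  rot[5] = frasnoodle$sassa
  rot[6] = rasnoodle$sassaf
  rot[7] = asnoodle$sassafr
  rot[8] = snoodle$sassafra
  rot[9] = noodle$sassafras
  rot[10] = oodle$sassafrasn
  rot[11] = odle$sassafrasno
  rot[12] = dle$sassafrasnoo
  rot[13] = le$sassafrasnood
  rot[14] = e$sassafrasnoodl
  rot[15] = $sassafrasnoodle
Sorted (with $ < everything):
  sorted[0] = $sassafrasnoodle
  sorted[1] = afrasnoodle$sass
  sorted[2] = asnoodle$sassafr
  sorted[3] = assafrasnoodle$s
  sorted[4] = dle$sassafrasnoo
  sorted[5] = e$sassafrasnoodl
  sorted[6] = frasnoodle$sassa
  sorted[7] = le$sassafrasnood
  sorted[8] = noodle$sassafras
  sorted[9] = odle$sassafrasno
  sorted[10] = oodle$sassafrasn
  sorted[11] = rasnoodle$sassaf
  sorted[12] = safrasnoodle$sas
  sorted[13] = sassafrasnoodle$
  sorted[14] = snoodle$sassafra
  sorted[15] = ssafrasnoodle$sa
sorted[12] = safrasnoodle$sas

Answer: safrasnoodle$sas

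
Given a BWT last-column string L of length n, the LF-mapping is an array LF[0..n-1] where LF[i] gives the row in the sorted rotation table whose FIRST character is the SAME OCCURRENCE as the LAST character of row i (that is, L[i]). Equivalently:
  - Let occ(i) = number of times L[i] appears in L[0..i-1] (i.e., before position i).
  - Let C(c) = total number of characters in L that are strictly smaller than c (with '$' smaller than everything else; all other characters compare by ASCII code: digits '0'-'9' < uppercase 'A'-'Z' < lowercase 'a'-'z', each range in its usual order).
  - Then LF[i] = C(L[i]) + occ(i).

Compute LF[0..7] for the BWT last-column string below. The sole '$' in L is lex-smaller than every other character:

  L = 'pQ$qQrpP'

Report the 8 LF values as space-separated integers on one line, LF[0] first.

Answer: 4 2 0 6 3 7 5 1

Derivation:
Char counts: '$':1, 'P':1, 'Q':2, 'p':2, 'q':1, 'r':1
C (first-col start): C('$')=0, C('P')=1, C('Q')=2, C('p')=4, C('q')=6, C('r')=7
L[0]='p': occ=0, LF[0]=C('p')+0=4+0=4
L[1]='Q': occ=0, LF[1]=C('Q')+0=2+0=2
L[2]='$': occ=0, LF[2]=C('$')+0=0+0=0
L[3]='q': occ=0, LF[3]=C('q')+0=6+0=6
L[4]='Q': occ=1, LF[4]=C('Q')+1=2+1=3
L[5]='r': occ=0, LF[5]=C('r')+0=7+0=7
L[6]='p': occ=1, LF[6]=C('p')+1=4+1=5
L[7]='P': occ=0, LF[7]=C('P')+0=1+0=1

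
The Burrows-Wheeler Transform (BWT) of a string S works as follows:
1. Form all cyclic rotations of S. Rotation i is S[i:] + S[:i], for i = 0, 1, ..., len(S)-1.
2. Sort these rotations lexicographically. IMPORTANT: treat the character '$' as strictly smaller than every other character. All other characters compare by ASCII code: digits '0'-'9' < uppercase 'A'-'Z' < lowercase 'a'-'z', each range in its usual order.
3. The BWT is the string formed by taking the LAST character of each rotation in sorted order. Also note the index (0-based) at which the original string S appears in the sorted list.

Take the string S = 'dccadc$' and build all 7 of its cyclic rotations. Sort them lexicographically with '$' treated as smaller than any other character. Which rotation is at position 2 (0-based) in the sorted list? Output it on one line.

All 7 rotations (rotation i = S[i:]+S[:i]):
  rot[0] = dccadc$
  rot[1] = ccadc$d
  rot[2] = cadc$dc
  rot[3] = adc$dcc
  rot[4] = dc$dcca
  rot[5] = c$dccad
  rot[6] = $dccadc
Sorted (with $ < everything):
  sorted[0] = $dccadc
  sorted[1] = adc$dcc
  sorted[2] = c$dccad
  sorted[3] = cadc$dc
  sorted[4] = ccadc$d
  sorted[5] = dc$dcca
  sorted[6] = dccadc$
sorted[2] = c$dccad

Answer: c$dccad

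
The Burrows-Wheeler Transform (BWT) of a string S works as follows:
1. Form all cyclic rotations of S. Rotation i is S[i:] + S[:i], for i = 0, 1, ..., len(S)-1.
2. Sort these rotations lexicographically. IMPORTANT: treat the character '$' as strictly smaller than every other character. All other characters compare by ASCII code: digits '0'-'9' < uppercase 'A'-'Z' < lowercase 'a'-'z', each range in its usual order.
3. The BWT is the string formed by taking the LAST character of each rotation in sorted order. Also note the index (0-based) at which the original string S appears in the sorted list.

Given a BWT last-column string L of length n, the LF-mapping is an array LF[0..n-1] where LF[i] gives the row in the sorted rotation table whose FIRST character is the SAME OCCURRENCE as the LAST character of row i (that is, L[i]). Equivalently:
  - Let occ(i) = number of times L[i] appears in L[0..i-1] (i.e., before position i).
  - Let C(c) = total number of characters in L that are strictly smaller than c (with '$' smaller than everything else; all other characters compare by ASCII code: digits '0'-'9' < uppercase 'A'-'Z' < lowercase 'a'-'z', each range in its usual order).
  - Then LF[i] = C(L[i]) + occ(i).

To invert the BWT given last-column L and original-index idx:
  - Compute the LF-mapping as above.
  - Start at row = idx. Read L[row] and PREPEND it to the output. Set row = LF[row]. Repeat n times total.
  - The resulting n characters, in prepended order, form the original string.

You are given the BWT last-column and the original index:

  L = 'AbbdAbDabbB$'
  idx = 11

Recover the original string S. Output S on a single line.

Answer: dBbbbabADbA$

Derivation:
LF mapping: 1 6 7 11 2 8 4 5 9 10 3 0
Walk LF starting at row 11, prepending L[row]:
  step 1: row=11, L[11]='$', prepend. Next row=LF[11]=0
  step 2: row=0, L[0]='A', prepend. Next row=LF[0]=1
  step 3: row=1, L[1]='b', prepend. Next row=LF[1]=6
  step 4: row=6, L[6]='D', prepend. Next row=LF[6]=4
  step 5: row=4, L[4]='A', prepend. Next row=LF[4]=2
  step 6: row=2, L[2]='b', prepend. Next row=LF[2]=7
  step 7: row=7, L[7]='a', prepend. Next row=LF[7]=5
  step 8: row=5, L[5]='b', prepend. Next row=LF[5]=8
  step 9: row=8, L[8]='b', prepend. Next row=LF[8]=9
  step 10: row=9, L[9]='b', prepend. Next row=LF[9]=10
  step 11: row=10, L[10]='B', prepend. Next row=LF[10]=3
  step 12: row=3, L[3]='d', prepend. Next row=LF[3]=11
Reversed output: dBbbbabADbA$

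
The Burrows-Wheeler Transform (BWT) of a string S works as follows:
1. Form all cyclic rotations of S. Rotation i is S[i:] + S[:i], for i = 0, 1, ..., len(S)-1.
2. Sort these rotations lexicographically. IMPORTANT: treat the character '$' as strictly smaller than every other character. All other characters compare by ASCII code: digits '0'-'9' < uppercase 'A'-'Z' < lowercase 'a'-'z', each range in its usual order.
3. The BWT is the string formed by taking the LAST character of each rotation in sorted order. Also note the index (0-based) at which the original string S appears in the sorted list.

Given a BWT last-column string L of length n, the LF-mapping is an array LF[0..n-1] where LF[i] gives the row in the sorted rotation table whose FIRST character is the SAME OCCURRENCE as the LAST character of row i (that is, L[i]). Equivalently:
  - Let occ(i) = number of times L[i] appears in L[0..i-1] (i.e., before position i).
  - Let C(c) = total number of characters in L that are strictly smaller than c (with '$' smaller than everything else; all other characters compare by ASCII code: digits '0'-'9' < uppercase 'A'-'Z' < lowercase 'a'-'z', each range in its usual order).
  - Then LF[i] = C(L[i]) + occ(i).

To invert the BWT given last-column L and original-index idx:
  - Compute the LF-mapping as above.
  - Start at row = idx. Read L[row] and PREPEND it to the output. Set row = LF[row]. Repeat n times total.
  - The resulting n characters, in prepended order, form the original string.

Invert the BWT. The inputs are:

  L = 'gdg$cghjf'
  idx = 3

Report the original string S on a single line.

LF mapping: 4 2 5 0 1 6 7 8 3
Walk LF starting at row 3, prepending L[row]:
  step 1: row=3, L[3]='$', prepend. Next row=LF[3]=0
  step 2: row=0, L[0]='g', prepend. Next row=LF[0]=4
  step 3: row=4, L[4]='c', prepend. Next row=LF[4]=1
  step 4: row=1, L[1]='d', prepend. Next row=LF[1]=2
  step 5: row=2, L[2]='g', prepend. Next row=LF[2]=5
  step 6: row=5, L[5]='g', prepend. Next row=LF[5]=6
  step 7: row=6, L[6]='h', prepend. Next row=LF[6]=7
  step 8: row=7, L[7]='j', prepend. Next row=LF[7]=8
  step 9: row=8, L[8]='f', prepend. Next row=LF[8]=3
Reversed output: fjhggdcg$

Answer: fjhggdcg$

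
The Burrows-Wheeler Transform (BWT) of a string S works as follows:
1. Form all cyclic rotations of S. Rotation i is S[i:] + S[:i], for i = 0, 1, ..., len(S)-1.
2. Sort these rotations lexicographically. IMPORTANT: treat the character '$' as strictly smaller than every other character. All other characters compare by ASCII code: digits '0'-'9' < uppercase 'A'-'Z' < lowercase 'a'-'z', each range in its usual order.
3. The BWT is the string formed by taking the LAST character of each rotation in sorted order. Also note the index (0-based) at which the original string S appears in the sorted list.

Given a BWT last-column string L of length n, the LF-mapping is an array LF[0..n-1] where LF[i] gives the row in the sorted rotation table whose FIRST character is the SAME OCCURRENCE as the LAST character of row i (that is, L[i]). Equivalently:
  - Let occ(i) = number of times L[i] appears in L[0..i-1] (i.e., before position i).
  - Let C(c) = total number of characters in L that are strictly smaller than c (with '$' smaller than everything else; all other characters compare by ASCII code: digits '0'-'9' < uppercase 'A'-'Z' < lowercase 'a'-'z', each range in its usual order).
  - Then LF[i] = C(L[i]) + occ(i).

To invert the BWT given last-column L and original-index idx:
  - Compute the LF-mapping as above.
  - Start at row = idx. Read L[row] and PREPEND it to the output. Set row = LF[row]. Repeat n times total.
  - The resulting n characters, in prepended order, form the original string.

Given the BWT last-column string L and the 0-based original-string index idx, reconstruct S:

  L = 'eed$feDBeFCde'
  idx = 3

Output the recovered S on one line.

Answer: DdefFedCeeBe$

Derivation:
LF mapping: 7 8 5 0 12 9 3 1 10 4 2 6 11
Walk LF starting at row 3, prepending L[row]:
  step 1: row=3, L[3]='$', prepend. Next row=LF[3]=0
  step 2: row=0, L[0]='e', prepend. Next row=LF[0]=7
  step 3: row=7, L[7]='B', prepend. Next row=LF[7]=1
  step 4: row=1, L[1]='e', prepend. Next row=LF[1]=8
  step 5: row=8, L[8]='e', prepend. Next row=LF[8]=10
  step 6: row=10, L[10]='C', prepend. Next row=LF[10]=2
  step 7: row=2, L[2]='d', prepend. Next row=LF[2]=5
  step 8: row=5, L[5]='e', prepend. Next row=LF[5]=9
  step 9: row=9, L[9]='F', prepend. Next row=LF[9]=4
  step 10: row=4, L[4]='f', prepend. Next row=LF[4]=12
  step 11: row=12, L[12]='e', prepend. Next row=LF[12]=11
  step 12: row=11, L[11]='d', prepend. Next row=LF[11]=6
  step 13: row=6, L[6]='D', prepend. Next row=LF[6]=3
Reversed output: DdefFedCeeBe$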